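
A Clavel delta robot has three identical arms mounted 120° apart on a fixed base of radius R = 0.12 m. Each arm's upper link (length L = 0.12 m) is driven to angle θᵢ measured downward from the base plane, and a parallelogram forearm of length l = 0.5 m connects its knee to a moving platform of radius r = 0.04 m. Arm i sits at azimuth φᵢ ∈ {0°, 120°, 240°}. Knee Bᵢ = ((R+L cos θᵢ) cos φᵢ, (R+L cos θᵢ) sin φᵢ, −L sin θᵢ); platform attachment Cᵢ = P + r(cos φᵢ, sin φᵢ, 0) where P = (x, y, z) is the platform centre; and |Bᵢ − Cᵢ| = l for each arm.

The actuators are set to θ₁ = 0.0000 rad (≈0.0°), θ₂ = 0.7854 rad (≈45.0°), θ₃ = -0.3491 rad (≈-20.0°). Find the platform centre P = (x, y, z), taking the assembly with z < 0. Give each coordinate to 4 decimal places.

arm 1 at φ=0.0°: e+L cos θ1 = 0.2000;  centre 1 = (0.2000, 0.0000, 0.0000)
arm 2 at φ=120.0°: e+L cos θ2 = 0.1649;  centre 2 = (-0.0824, 0.1428, -0.0849)
arm 3 at φ=240.0°: e+L cos θ3 = 0.1928;  centre 3 = (-0.0964, -0.1669, 0.0410)
|centre ₂|²−|centre ₁|² = -0.0056;  |centre ₃|²−|centre ₁|² = -0.0012
[-0.5649 0.2855 -0.1697]·P = -0.0056;  [-0.5928 -0.3339 0.0821]·P = -0.0012
Cramer: x(z) = 0.0062-0.0928z;  y(z) = -0.0075+0.4107z
quadratic in z: (1.1773)z²+(0.0298)z+(-0.2124)=0, √Δ=1.0005 → z ∈ {-0.4376, 0.4122}; z = -0.4376 (taking z<0)
x = 0.0468, y = -0.1872

(0.0468, -0.1872, -0.4376)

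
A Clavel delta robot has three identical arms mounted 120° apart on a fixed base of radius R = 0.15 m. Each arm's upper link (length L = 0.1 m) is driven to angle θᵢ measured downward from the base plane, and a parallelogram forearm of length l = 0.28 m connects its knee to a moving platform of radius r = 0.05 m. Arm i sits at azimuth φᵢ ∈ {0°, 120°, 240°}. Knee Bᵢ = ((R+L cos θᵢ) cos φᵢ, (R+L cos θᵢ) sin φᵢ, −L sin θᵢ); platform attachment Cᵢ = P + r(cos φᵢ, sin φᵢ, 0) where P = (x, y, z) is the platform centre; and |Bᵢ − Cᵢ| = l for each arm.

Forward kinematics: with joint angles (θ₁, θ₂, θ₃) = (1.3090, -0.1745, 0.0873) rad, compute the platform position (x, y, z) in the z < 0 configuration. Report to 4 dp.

(-0.1281, 0.0160, -0.2135)

arm 1 at φ=0.0°: ρ1 = 0.1259;  O1 = (0.1259, 0.0000, -0.0966)
O2 = (0.1985·cos120.0°, 0.1985·sin120.0°, 0.0174) = (-0.0992, 0.1719, 0.0174)
φ3=240.0°: virtual centre (-0.0998, -0.1729, -0.0087), radius l
|O₂|²−|O₁|² = 0.0145;  |O₃|²−|O₁|² = 0.0147
linear system: -0.4502x+0.3438y = 0.0145−0.2279z; -0.4514x+-0.3458y = 0.0147−0.1757z
det = 0.3108;  x = -0.0325+0.4479z,  y = -0.0003+-0.0764z
sphere 1 gives Az²+Bz+C=0 with A=1.2064, B=0.0514, C=-0.0440;  B²−4AC=0.2150;  roots -0.2135, 0.1709;  negative root z = -0.2135
x = -0.1281, y = 0.0160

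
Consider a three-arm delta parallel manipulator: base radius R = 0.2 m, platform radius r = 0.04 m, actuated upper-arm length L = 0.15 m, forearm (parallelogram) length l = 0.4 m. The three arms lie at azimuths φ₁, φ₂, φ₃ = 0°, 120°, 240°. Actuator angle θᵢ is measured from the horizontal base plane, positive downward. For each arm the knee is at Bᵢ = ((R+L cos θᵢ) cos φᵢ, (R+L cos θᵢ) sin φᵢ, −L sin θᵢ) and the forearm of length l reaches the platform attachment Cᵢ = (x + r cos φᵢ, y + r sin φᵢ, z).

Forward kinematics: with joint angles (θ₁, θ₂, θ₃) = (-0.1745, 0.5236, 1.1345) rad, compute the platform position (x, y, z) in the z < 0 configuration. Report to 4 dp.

(0.1199, 0.0766, -0.3187)

arm 1 at φ=0.0°: (R−r)+L cos θ1 = 0.3077;  centre 1 = (0.3077, 0.0000, 0.0260)
φ2=120.0°: virtual centre (-0.1450, 0.2511, -0.0750), radius l
centre 3 = (0.2234·cos240.0°, 0.2234·sin240.0°, -0.1359) = (-0.1117, -0.1935, -0.1359)
|centre ₂|²−|centre ₁|² = -0.0057;  |centre ₃|²−|centre ₁|² = -0.0270
[-0.9053 0.5021 -0.2021]·P = -0.0057;  [-0.8388 -0.3869 -0.3240]·P = -0.0270
Cramer: x(z) = 0.0204-0.3122z;  y(z) = 0.0255-0.1605z
quadratic in z: (1.1232)z²+(0.1191)z+(-0.0761)=0, √Δ=0.5969 → z ∈ {-0.3187, 0.2127}; z = -0.3187 (taking z<0)
x = 0.1199, y = 0.0766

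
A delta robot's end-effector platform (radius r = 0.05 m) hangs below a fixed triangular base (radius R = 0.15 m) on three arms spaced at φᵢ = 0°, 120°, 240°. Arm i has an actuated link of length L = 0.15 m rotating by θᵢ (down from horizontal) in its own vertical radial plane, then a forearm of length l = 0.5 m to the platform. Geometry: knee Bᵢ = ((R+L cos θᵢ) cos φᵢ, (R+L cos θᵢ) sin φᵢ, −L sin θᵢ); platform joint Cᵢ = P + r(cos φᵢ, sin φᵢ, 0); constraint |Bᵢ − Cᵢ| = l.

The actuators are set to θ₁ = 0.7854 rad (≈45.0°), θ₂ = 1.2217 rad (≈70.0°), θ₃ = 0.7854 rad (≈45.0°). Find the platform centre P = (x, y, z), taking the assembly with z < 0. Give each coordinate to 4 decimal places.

(0.0501, -0.0867, -0.5731)

arm 1 at φ=0.0°: e+L cos θ1 = 0.2061;  centre 1 = (0.2061, 0.0000, -0.1061)
arm 2 at φ=120.0°: e+L cos θ2 = 0.1513;  centre 2 = (-0.0757, 0.1310, -0.1410)
centre 3 = (0.2061·cos240.0°, 0.2061·sin240.0°, -0.1061) = (-0.1030, -0.1785, -0.1061)
eliminate P² terms by subtracting sphere 1 from 2 and 3
linear system: -0.5634x+0.2621y = -0.0110−-0.0698z; -0.6182x+-0.3569y = 0.0000−0.0000z
det = 0.3631;  x = 0.0108+-0.0686z,  y = -0.0186+0.1188z
sphere 1 gives Az²+Bz+C=0 with A=1.0188, B=0.2345, C=-0.2003;  B²−4AC=0.8711;  roots -0.5731, 0.3430;  negative root z = -0.5731
x = 0.0501, y = -0.0867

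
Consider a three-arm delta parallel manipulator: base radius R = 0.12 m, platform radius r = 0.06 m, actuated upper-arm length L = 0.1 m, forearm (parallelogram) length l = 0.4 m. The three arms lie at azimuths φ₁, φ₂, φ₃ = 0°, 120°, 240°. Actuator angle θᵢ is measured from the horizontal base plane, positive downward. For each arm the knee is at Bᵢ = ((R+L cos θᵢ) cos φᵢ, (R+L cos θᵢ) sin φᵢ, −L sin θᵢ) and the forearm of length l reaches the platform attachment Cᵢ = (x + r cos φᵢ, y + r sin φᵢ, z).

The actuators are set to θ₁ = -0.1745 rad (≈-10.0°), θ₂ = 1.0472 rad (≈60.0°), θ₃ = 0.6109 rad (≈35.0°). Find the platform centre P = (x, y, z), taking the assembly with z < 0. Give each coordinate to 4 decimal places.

O1 = (0.1585·cos0.0°, 0.1585·sin0.0°, 0.0174) = (0.1585, 0.0000, 0.0174)
φ2=120.0°: virtual centre (-0.0550, 0.0953, -0.0866), radius l
φ3=240.0°: virtual centre (-0.0710, -0.1229, -0.0574), radius l
eliminate P² terms by subtracting sphere 1 from 2 and 3
plane₁₂: -0.4270x+0.1905y+-0.2079z = -0.0058
Cramer: x(z) = 0.0094-0.4137z;  y(z) = -0.0095+0.1643z
into |P−O₁|² = l²: 1.1981z² + 0.0855z + -0.1374 = 0;  Δ = 0.6657;  z = -0.3762 or 0.3048 → z<0 root = -0.3762
x = 0.1650, y = -0.0713

(0.1650, -0.0713, -0.3762)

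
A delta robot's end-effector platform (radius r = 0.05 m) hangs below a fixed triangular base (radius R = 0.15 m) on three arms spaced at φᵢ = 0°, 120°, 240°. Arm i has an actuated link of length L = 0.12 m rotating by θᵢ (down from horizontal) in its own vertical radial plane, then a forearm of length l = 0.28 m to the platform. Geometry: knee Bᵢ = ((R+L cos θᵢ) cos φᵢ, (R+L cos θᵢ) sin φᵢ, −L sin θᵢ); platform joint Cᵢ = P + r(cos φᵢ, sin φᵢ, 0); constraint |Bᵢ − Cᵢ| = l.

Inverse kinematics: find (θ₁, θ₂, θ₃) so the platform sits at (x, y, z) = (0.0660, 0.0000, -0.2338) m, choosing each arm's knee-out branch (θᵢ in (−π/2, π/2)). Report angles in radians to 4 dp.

rotate P by −φ1: (0.0660, 0.0000, -0.2338)
  A=0.0340, B=-0.2338, C=(l²−L²−A²−y'²−z²)/(2L)=0.0341
  √(A²+B²)=0.2363;  θ1 = -1.4264+1.4260 ≈ -0.0004
φ2=120.0° → target in arm frame (-0.0330, -0.0572)
  e−x'=0.1330;  (l²−L²−(e−x')²−y'²−z²)/2L = -0.0484
  √(A²+B²)=0.2690;  θ2 = -1.0536+1.7518 ≈ 0.6982
arm 3 (φ=240.0°): x'=-0.0330, y'=0.0572
  A cos θ + B sin θ = C:  0.1330·cos θ + -0.2338·sin θ = -0.0484
  γ=atan2(-0.2338,0.1330)=-1.0536;  ψ=arccos(-0.1800)=1.7518;  θ3=γ+ψ≈0.6982

θ₁ = -0.0004, θ₂ = 0.6982, θ₃ = 0.6982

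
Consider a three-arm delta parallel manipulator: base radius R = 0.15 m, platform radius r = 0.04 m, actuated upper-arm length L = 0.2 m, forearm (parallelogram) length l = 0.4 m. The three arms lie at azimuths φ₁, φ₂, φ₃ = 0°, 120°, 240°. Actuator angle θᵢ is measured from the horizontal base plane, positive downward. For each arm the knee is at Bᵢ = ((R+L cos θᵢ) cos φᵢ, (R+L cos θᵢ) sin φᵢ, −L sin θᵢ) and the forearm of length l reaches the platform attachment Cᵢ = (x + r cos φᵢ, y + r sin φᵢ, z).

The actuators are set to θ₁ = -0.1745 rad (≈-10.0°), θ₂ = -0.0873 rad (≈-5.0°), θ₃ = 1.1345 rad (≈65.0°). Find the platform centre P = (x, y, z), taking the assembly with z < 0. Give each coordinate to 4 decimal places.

S1 = (0.3070·cos0.0°, 0.3070·sin0.0°, 0.0347) = (0.3070, 0.0000, 0.0347)
φ2=120.0°: virtual centre (-0.1546, 0.2678, 0.0174), radius l
S3 = (0.1945·cos240.0°, 0.1945·sin240.0°, -0.1813) = (-0.0973, -0.1685, -0.1813)
subtract pairs → two planes through P
plane₁₂: -0.9232x+0.5356y+-0.0346z = 0.0005
Cramer: x(z) = 0.0176-0.3266z;  y(z) = 0.0312-0.4984z
into |P−S₁|² = l²: 1.3551z² + 0.0885z + -0.0741 = 0;  Δ = 0.4093;  z = -0.2687 or 0.2034 → z<0 root = -0.2687
x = 0.1053, y = 0.1652

(0.1053, 0.1652, -0.2687)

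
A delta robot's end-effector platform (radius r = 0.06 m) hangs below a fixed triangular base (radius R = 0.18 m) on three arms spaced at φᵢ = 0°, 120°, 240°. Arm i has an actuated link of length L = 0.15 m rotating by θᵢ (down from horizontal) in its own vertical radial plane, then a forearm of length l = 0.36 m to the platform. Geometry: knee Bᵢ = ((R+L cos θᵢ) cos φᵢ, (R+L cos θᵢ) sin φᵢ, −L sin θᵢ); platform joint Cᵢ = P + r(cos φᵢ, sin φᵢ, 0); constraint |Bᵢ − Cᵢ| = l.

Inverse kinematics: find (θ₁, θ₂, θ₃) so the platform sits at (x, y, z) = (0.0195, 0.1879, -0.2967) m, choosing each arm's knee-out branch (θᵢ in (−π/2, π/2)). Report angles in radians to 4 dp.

rotate P by −φ1: (0.0195, 0.1879, -0.2967)
  A cos θ + B sin θ = C:  0.1005·cos θ + -0.2967·sin θ = -0.0878
  γ=atan2(-0.2967,0.1005)=-1.2442;  ψ=arccos(-0.2803)=1.8549;  θ1=γ+ψ≈0.6107
rotate P by −φ2: (0.1530, -0.1108, -0.2967)
  A cos θ + B sin θ = C:  -0.0330·cos θ + -0.2967·sin θ = 0.0190
  γ=atan2(-0.2967,-0.0330)=-1.6815;  ψ=arccos(0.0636)=1.5071;  θ2=γ+ψ≈-0.1743
rotate P by −φ3: (-0.1725, -0.0771, -0.2967)
  e−x'=0.2925;  (l²−L²−(e−x')²−y'²−z²)/2L = -0.2414
  γ=atan2(-0.2967,0.2925)=-0.7926;  ψ=arccos(-0.5794)=2.1887;  θ3=γ+ψ≈1.3962

θ₁ = 0.6107, θ₂ = -0.1743, θ₃ = 1.3962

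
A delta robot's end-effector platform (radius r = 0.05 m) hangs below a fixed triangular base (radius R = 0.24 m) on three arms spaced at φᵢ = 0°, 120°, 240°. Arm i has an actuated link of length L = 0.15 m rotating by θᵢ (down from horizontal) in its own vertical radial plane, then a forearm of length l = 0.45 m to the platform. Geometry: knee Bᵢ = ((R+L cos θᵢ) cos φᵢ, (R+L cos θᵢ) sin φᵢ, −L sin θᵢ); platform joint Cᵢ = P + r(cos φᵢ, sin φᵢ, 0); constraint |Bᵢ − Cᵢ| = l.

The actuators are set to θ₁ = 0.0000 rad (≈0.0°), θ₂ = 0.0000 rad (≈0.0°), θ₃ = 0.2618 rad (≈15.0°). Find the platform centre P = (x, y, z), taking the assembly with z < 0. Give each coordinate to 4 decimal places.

(0.0128, 0.0222, -0.3081)

arm 1 at φ=0.0°: e+L cos θ1 = 0.3400;  O1 = (0.3400, 0.0000, 0.0000)
arm 2 at φ=120.0°: e+L cos θ2 = 0.3400;  O2 = (-0.1700, 0.2944, 0.0000)
φ3=240.0°: virtual centre (-0.1674, -0.2900, -0.0388), radius l
subtract pairs → two planes through P
linear system: -1.0200x+0.5889y = 0.0000−0.0000z; -1.0149x+-0.5800y = -0.0019−-0.0776z
det = 1.1893;  x = 0.0010+-0.0384z,  y = 0.0017+-0.0666z
quadratic in z: (1.0059)z²+(0.0258)z+(-0.0876)=0, √Δ=0.5941 → z ∈ {-0.3081, 0.2824}; z = -0.3081 (taking z<0)
x = 0.0128, y = 0.0222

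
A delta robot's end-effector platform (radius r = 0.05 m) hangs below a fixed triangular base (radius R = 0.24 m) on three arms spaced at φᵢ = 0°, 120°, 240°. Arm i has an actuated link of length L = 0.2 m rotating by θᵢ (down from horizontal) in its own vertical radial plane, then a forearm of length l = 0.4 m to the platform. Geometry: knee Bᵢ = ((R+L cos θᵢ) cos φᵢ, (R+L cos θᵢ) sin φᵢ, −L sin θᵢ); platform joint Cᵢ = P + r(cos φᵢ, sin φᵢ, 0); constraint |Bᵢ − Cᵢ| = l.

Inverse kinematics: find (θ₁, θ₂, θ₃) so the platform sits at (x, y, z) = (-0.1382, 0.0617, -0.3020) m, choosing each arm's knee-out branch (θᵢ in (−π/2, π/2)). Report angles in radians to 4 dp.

φ1=0.0° → target in arm frame (-0.1382, 0.0617)
  A cos θ + B sin θ = C:  0.3282·cos θ + -0.3020·sin θ = -0.2068
  γ=atan2(-0.3020,0.3282)=-0.7438;  ψ=arccos(-0.4637)=2.0530;  θ1=γ+ψ≈1.3091
rotate P by −φ2: (0.1225, 0.0888, -0.3020)
  A=0.0675, B=-0.3020, C=(l²−L²−A²−y'²−z²)/(2L)=0.0409
  γ=atan2(-0.3020,0.0675)=-1.3510;  ψ=arccos(0.1321)=1.4383;  θ2=γ+ψ≈0.0873
arm 3 (φ=240.0°): x'=0.0157, y'=-0.1505
  A=0.1743, B=-0.3020, C=(l²−L²−A²−y'²−z²)/(2L)=-0.0606
  γ=atan2(-0.3020,0.1743)=-1.0473;  ψ=arccos(-0.1739)=1.7456;  θ3=γ+ψ≈0.6983

θ₁ = 1.3091, θ₂ = 0.0873, θ₃ = 0.6983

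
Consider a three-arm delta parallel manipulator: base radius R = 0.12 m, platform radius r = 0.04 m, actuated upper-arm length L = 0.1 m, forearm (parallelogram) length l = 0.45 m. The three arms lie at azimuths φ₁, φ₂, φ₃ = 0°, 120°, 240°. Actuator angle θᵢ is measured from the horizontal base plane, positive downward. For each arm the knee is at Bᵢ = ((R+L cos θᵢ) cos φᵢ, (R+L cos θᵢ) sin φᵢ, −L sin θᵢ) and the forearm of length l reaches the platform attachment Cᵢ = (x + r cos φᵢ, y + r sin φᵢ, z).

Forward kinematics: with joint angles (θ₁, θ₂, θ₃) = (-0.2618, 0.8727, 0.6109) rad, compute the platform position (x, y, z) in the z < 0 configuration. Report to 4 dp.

φ1=0.0°: virtual centre (0.1766, 0.0000, 0.0259), radius l
φ2=120.0°: virtual centre (-0.0721, 0.1249, -0.0766), radius l
arm 3 at φ=240.0°: ρ3 = 0.1619;  O3 = (-0.0810, -0.1402, -0.0574)
|O₂|²−|O₁|² = -0.0052;  |O₃|²−|O₁|² = -0.0023
linear system: -0.4975x+0.2499y = -0.0052−-0.2050z; -0.5151x+-0.2804y = -0.0023−-0.1665z
det = 0.2682;  x = 0.0076+-0.3694z,  y = -0.0056+0.0849z
quadratic in z: (1.1437)z²+(0.0722)z+(-0.1732)=0, √Δ=0.8932 → z ∈ {-0.4220, 0.3589}; z = -0.4220 (taking z<0)
x = 0.1635, y = -0.0414

(0.1635, -0.0414, -0.4220)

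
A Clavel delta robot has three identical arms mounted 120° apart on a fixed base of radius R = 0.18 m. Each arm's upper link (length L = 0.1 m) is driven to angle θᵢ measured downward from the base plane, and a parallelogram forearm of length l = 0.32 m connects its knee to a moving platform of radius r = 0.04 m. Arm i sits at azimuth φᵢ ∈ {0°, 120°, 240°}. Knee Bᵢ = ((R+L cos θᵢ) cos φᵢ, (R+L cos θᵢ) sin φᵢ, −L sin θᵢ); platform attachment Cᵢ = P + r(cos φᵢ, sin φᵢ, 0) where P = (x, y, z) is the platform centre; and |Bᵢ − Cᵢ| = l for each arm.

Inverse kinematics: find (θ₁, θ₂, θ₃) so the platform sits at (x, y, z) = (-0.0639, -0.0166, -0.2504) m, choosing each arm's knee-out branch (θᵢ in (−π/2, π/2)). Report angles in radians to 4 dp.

θ₁ = 0.8727, θ₂ = 0.2623, θ₃ = 0.0004

rotate P by −φ1: (-0.0639, -0.0166, -0.2504)
  A cos θ + B sin θ = C:  0.2039·cos θ + -0.2504·sin θ = -0.0608
  √(A²+B²)=0.3229;  θ1 = -0.8874+1.7601 ≈ 0.8727
rotate P by −φ2: (0.0176, 0.0636, -0.2504)
  e−x'=0.1224;  (l²−L²−(e−x')²−y'²−z²)/2L = 0.0533
  γ=atan2(-0.2504,0.1224)=-1.1161;  ψ=arccos(0.1913)=1.3784;  θ2=γ+ψ≈0.2623
arm 3 (φ=240.0°): x'=0.0463, y'=-0.0470
  A=0.0937, B=-0.2504, C=(l²−L²−A²−y'²−z²)/(2L)=0.0936
  γ=atan2(-0.2504,0.0937)=-1.2128;  ψ=arccos(0.3500)=1.2133;  θ3=γ+ψ≈0.0004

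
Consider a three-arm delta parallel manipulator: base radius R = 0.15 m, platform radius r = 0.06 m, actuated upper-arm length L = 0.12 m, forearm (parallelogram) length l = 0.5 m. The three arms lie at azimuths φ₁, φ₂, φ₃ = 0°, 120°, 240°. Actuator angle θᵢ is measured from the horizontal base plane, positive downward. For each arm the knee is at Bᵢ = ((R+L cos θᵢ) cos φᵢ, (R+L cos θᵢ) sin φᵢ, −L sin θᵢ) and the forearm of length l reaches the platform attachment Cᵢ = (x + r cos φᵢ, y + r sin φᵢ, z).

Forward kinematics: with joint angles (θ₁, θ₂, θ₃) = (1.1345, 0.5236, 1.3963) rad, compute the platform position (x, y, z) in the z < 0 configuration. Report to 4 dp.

arm 1 at φ=0.0°: (R−r)+L cos θ1 = 0.1407;  centre 1 = (0.1407, 0.0000, -0.1088)
centre 2 = (0.1939·cos120.0°, 0.1939·sin120.0°, -0.0600) = (-0.0970, 0.1679, -0.0600)
arm 3 at φ=240.0°: (R−r)+L cos θ3 = 0.1108;  centre 3 = (-0.0554, -0.0960, -0.1182)
subtract pairs → two planes through P
linear system: -0.4753x+0.3359y = 0.0096−0.0975z; -0.3923x+-0.1920y = -0.0054−-0.0188z
det = 0.2230;  x = -0.0001+0.0556z,  y = 0.0283+-0.2117z
into |P−centre ₁|² = l²: 1.0479z² + 0.1899z + -0.2175 = 0;  Δ = 0.9478;  z = -0.5551 or 0.3739 → z<0 root = -0.5551
x = -0.0310, y = 0.1458

(-0.0310, 0.1458, -0.5551)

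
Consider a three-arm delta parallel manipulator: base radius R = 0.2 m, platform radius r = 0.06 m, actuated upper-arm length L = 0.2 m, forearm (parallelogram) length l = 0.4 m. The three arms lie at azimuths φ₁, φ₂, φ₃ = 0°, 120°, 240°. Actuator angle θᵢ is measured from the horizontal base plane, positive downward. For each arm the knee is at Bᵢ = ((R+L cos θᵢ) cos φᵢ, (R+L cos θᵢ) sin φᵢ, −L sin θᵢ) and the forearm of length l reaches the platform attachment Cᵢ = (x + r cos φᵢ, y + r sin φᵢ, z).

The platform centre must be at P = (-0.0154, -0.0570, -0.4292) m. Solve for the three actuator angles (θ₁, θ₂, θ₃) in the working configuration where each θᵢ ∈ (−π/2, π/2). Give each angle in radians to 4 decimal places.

θ₁ = 0.8730, θ₂ = 0.9600, θ₃ = 0.6110

φ1=0.0° → target in arm frame (-0.0154, -0.0570)
  A=0.1554, B=-0.4292, C=(l²−L²−A²−y'²−z²)/(2L)=-0.2290
  γ=atan2(-0.4292,0.1554)=-1.2234;  ψ=arccos(-0.5017)=2.0964;  θ1=γ+ψ≈0.8730
rotate P by −φ2: (-0.0417, 0.0418, -0.4292)
  A=0.1817, B=-0.4292, C=(l²−L²−A²−y'²−z²)/(2L)=-0.2474
  θ2 = atan2(B,A) + arccos(C/0.4661) = 0.9600
rotate P by −φ3: (0.0571, 0.0152, -0.4292)
  A cos θ + B sin θ = C:  0.0829·cos θ + -0.4292·sin θ = -0.1783
  γ=atan2(-0.4292,0.0829)=-1.3799;  ψ=arccos(-0.4079)=1.9909;  θ3=γ+ψ≈0.6110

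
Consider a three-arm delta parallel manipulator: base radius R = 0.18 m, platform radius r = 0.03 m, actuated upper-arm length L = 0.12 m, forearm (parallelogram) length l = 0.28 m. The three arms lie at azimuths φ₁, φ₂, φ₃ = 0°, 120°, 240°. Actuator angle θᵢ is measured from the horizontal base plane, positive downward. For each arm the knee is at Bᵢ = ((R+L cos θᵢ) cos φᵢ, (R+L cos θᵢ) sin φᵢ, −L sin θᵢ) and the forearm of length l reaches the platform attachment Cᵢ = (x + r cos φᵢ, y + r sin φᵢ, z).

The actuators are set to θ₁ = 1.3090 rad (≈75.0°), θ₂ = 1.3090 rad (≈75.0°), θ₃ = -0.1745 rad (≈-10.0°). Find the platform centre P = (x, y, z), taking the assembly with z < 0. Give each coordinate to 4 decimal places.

(-0.0594, -0.1029, -0.2160)

centre 1 = (0.1811·cos0.0°, 0.1811·sin0.0°, -0.1159) = (0.1811, 0.0000, -0.1159)
arm 2 at φ=120.0°: ρ2 = 0.1811;  centre 2 = (-0.0905, 0.1568, -0.1159)
centre 3 = (0.2682·cos240.0°, 0.2682·sin240.0°, 0.0208) = (-0.1341, -0.2322, 0.0208)
|centre ₂|²−|centre ₁|² = 0.0000;  |centre ₃|²−|centre ₁|² = 0.0261
[-0.5432 0.3136 0.0000]·P = 0.0000;  [-0.6303 -0.4645 0.2735]·P = 0.0261
det = 0.4500;  x = -0.0182+0.1906z,  y = -0.0315+0.3301z
into |P−centre ₁|² = l²: 1.1453z² + 0.1350z + -0.0243 = 0;  Δ = 0.1294;  z = -0.2160 or 0.0981 → z<0 root = -0.2160
x = -0.0594, y = -0.1029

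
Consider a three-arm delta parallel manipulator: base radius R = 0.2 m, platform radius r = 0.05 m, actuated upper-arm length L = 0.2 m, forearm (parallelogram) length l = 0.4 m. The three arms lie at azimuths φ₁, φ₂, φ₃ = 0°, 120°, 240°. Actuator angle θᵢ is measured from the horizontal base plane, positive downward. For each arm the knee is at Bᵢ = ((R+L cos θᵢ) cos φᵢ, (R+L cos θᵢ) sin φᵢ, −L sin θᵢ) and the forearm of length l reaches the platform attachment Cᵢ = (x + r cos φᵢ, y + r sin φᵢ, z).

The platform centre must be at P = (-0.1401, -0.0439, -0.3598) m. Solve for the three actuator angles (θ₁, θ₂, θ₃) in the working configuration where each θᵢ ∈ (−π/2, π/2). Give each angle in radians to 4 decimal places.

θ₁ = 1.2217, θ₂ = 0.6109, θ₃ = 0.2621

φ1=0.0° → target in arm frame (-0.1401, -0.0439)
  A=0.2901, B=-0.3598, C=(l²−L²−A²−y'²−z²)/(2L)=-0.2389
  θ1 = atan2(B,A) + arccos(C/0.4622) = 1.2217
rotate P by −φ2: (0.0320, 0.1433, -0.3598)
  A=0.1180, B=-0.3598, C=(l²−L²−A²−y'²−z²)/(2L)=-0.1098
  θ2 = atan2(B,A) + arccos(C/0.3786) = 0.6109
φ3=240.0° → target in arm frame (0.1081, -0.0994)
  A cos θ + B sin θ = C:  0.0419·cos θ + -0.3598·sin θ = -0.0527
  √(A²+B²)=0.3622;  θ3 = -1.4548+1.7169 ≈ 0.2621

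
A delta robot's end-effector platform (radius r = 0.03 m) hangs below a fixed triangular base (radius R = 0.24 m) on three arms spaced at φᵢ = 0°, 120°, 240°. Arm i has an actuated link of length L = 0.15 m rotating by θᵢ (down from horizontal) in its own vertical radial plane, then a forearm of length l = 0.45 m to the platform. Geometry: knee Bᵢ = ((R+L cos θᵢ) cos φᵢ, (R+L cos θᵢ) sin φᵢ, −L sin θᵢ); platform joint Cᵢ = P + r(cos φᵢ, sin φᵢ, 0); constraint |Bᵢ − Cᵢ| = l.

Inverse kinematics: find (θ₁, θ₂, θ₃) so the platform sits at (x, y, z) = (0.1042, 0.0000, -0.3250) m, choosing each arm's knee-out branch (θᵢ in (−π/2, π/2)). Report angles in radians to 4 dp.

arm 1 (φ=0.0°): x'=0.1042, y'=0.0000
  e−x'=0.1058;  (l²−L²−(e−x')²−y'²−z²)/2L = 0.2106
  √(A²+B²)=0.3418;  θ1 = -1.2561+0.9069 ≈ -0.3492
φ2=120.0° → target in arm frame (-0.0521, -0.0902)
  A=0.2621, B=-0.3250, C=(l²−L²−A²−y'²−z²)/(2L)=-0.0082
  θ2 = atan2(B,A) + arccos(C/0.4175) = 0.6983
rotate P by −φ3: (-0.0521, 0.0902, -0.3250)
  A cos θ + B sin θ = C:  0.2621·cos θ + -0.3250·sin θ = -0.0082
  γ=atan2(-0.3250,0.2621)=-0.8921;  ψ=arccos(-0.0197)=1.5905;  θ3=γ+ψ≈0.6983

θ₁ = -0.3492, θ₂ = 0.6983, θ₃ = 0.6983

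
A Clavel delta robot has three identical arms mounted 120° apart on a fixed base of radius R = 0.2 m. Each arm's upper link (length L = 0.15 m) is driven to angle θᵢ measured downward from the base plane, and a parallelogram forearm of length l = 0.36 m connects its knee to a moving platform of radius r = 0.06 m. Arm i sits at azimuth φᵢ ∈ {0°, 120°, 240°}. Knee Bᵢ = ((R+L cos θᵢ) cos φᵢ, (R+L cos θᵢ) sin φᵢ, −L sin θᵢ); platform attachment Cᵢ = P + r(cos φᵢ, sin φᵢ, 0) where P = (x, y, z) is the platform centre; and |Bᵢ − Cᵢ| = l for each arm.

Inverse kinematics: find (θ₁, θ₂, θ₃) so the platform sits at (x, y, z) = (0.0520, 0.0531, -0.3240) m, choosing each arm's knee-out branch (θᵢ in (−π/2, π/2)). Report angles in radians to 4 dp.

rotate P by −φ1: (0.0520, 0.0531, -0.3240)
  A cos θ + B sin θ = C:  0.0880·cos θ + -0.3240·sin θ = -0.0281
  √(A²+B²)=0.3357;  θ1 = -1.3056+1.6547 ≈ 0.3491
arm 2 (φ=120.0°): x'=0.0200, y'=-0.0716
  A cos θ + B sin θ = C:  0.1200·cos θ + -0.3240·sin θ = -0.0580
  θ2 = atan2(B,A) + arccos(C/0.3455) = 0.5234
rotate P by −φ3: (-0.0720, 0.0185, -0.3240)
  A cos θ + B sin θ = C:  0.2120·cos θ + -0.3240·sin θ = -0.1439
  γ=atan2(-0.3240,0.2120)=-0.9914;  ψ=arccos(-0.3715)=1.9515;  θ3=γ+ψ≈0.9600

θ₁ = 0.3491, θ₂ = 0.5234, θ₃ = 0.9600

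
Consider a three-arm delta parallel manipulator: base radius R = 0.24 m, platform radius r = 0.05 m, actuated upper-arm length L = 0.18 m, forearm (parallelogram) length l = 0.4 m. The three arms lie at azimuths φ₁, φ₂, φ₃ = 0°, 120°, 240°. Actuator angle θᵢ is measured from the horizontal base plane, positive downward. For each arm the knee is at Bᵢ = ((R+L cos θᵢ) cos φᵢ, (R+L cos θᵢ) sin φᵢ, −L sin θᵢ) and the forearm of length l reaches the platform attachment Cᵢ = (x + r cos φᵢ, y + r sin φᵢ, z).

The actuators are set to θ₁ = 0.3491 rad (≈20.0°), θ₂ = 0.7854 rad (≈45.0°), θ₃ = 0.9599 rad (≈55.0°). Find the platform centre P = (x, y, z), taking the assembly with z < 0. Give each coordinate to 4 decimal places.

(0.0705, 0.0231, -0.3375)

φ1=0.0°: virtual centre (0.3591, 0.0000, -0.0616), radius l
φ2=120.0°: virtual centre (-0.1586, 0.2748, -0.1273), radius l
φ3=240.0°: virtual centre (-0.1466, -0.2540, -0.1474), radius l
eliminate P² terms by subtracting sphere 1 from 2 and 3
[-1.0356 0.5495 -0.1314]·P = -0.0159;  [-1.0115 -0.5079 -0.1717]·P = -0.0250
Cramer: x(z) = 0.0202-0.1489z;  y(z) = 0.0091-0.0415z
sphere 1 gives Az²+Bz+C=0 with A=1.0239, B=0.2234, C=-0.0412;  B²−4AC=0.2188;  roots -0.3375, 0.1193;  negative root z = -0.3375
x = 0.0705, y = 0.0231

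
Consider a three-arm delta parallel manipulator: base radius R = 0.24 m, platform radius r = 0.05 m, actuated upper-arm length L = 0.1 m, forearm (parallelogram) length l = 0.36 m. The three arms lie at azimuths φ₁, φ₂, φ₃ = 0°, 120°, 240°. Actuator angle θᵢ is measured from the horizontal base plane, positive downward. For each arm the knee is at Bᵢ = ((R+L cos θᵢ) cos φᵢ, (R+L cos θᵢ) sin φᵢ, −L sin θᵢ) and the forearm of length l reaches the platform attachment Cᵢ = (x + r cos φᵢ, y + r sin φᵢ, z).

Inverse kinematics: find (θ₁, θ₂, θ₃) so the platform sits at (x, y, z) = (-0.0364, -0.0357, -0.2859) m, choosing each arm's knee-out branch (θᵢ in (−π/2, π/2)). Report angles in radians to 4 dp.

rotate P by −φ1: (-0.0364, -0.0357, -0.2859)
  e−x'=0.2264;  (l²−L²−(e−x')²−y'²−z²)/2L = -0.0734
  γ=atan2(-0.2859,0.2264)=-0.9010;  ψ=arccos(-0.2011)=1.7733;  θ1=γ+ψ≈0.8723
arm 2 (φ=120.0°): x'=-0.0127, y'=0.0494
  A cos θ + B sin θ = C:  0.2027·cos θ + -0.2859·sin θ = -0.0284
  √(A²+B²)=0.3505;  θ2 = -0.9540+1.6518 ≈ 0.6978
rotate P by −φ3: (0.0491, -0.0137, -0.2859)
  A=0.1409, B=-0.2859, C=(l²−L²−A²−y'²−z²)/(2L)=0.0891
  √(A²+B²)=0.3187;  θ3 = -1.1129+1.2874 ≈ 0.1744

θ₁ = 0.8723, θ₂ = 0.6978, θ₃ = 0.1744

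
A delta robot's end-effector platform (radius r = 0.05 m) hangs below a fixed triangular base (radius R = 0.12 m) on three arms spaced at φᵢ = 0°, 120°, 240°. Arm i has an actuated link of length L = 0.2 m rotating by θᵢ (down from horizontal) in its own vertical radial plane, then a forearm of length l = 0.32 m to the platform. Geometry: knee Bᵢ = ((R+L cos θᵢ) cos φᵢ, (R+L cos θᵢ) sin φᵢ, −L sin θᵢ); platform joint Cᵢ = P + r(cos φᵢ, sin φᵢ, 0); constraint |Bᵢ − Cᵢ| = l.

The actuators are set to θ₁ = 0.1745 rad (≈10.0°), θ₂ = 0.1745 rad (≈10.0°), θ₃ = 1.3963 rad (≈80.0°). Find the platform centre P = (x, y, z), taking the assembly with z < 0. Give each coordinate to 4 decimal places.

arm 1 at φ=0.0°: (R−r)+L cos θ1 = 0.2670;  S1 = (0.2670, 0.0000, -0.0347)
φ2=120.0°: virtual centre (-0.1335, 0.2312, -0.0347), radius l
arm 3 at φ=240.0°: (R−r)+L cos θ3 = 0.1047;  S3 = (-0.0524, -0.0907, -0.1970)
subtract pairs → two planes through P
[-0.8009 0.4624 0.0000]·P = 0.0000;  [-0.6386 -0.1814 -0.3245]·P = -0.0227
Cramer: x(z) = 0.0238-0.3405z;  y(z) = 0.0413-0.5898z
quadratic in z: (1.4639)z²+(0.1863)z+(-0.0404)=0, √Δ=0.5207 → z ∈ {-0.2415, 0.1142}; z = -0.2415 (taking z<0)
x = 0.1061, y = 0.1837

(0.1061, 0.1837, -0.2415)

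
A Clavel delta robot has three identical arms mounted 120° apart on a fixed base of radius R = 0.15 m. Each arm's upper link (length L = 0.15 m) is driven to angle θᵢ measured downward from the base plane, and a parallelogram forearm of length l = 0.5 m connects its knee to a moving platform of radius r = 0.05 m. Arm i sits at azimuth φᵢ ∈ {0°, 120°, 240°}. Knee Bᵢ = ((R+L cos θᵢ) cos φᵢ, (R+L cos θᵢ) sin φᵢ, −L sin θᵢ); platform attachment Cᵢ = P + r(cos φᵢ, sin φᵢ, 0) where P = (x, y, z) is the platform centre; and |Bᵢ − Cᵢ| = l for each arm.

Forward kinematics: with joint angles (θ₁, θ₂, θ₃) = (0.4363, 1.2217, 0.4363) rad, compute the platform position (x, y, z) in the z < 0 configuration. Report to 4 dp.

(0.0900, -0.1558, -0.5155)

centre 1 = (0.2359·cos0.0°, 0.2359·sin0.0°, -0.0634) = (0.2359, 0.0000, -0.0634)
φ2=120.0°: virtual centre (-0.0757, 0.1310, -0.1410), radius l
arm 3 at φ=240.0°: (R−r)+L cos θ3 = 0.2359;  centre 3 = (-0.1180, -0.2043, -0.0634)
eliminate P² terms by subtracting sphere 1 from 2 and 3
plane₁₂: -0.6232x+0.2621y+-0.1551z = -0.0169
Cramer: x(z) = 0.0157-0.1440z;  y(z) = -0.0272+0.2495z
quadratic in z: (1.0830)z²+(0.1766)z+(-0.1967)=0, √Δ=0.9399 → z ∈ {-0.5155, 0.3524}; z = -0.5155 (taking z<0)
x = 0.0900, y = -0.1558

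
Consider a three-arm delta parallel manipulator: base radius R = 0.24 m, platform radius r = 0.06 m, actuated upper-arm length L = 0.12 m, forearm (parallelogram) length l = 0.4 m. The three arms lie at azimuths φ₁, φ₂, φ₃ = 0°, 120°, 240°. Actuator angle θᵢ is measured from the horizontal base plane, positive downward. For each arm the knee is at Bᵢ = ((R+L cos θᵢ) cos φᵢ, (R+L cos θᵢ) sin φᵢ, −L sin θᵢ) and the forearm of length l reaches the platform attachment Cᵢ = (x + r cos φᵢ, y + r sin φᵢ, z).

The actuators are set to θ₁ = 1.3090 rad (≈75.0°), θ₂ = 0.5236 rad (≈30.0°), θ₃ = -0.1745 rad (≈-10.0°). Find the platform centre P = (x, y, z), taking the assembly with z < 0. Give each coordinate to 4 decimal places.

(-0.1267, -0.0551, -0.3230)

centre 1 = (0.2111·cos0.0°, 0.2111·sin0.0°, -0.1159) = (0.2111, 0.0000, -0.1159)
φ2=120.0°: virtual centre (-0.1420, 0.2459, -0.0600), radius l
centre 3 = (0.2982·cos240.0°, 0.2982·sin240.0°, 0.0208) = (-0.1491, -0.2582, 0.0208)
eliminate P² terms by subtracting sphere 1 from 2 and 3
plane₁₂: -0.7060x+0.4918y+0.1118z = 0.0262
det = 0.7189;  x = -0.0403+0.2674z,  y = -0.0045+0.1566z
quadratic in z: (1.0960)z²+(0.0960)z+(-0.0834)=0, √Δ=0.6121 → z ∈ {-0.3230, 0.2355}; z = -0.3230 (taking z<0)
x = -0.1267, y = -0.0551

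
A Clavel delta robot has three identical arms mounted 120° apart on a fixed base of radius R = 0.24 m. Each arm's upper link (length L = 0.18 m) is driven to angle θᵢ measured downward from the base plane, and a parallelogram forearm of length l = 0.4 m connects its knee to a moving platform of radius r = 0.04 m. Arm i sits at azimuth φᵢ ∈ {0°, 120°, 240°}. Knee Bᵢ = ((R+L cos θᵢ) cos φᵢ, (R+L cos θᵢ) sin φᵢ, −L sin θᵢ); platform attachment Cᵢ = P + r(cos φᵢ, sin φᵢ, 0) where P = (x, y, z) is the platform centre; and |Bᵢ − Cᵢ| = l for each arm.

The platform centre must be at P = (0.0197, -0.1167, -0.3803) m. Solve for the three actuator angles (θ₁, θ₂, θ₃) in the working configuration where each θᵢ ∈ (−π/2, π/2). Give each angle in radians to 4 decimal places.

rotate P by −φ1: (0.0197, -0.1167, -0.3803)
  A cos θ + B sin θ = C:  0.1803·cos θ + -0.3803·sin θ = -0.1754
  γ=atan2(-0.3803,0.1803)=-1.1281;  ψ=arccos(-0.4168)=2.0007;  θ1=γ+ψ≈0.8727
φ2=120.0° → target in arm frame (-0.1109, 0.0413)
  A=0.3109, B=-0.3803, C=(l²−L²−A²−y'²−z²)/(2L)=-0.3206
  θ2 = atan2(B,A) + arccos(C/0.4912) = 1.3963
arm 3 (φ=240.0°): x'=0.0912, y'=0.0754
  A=0.1088, B=-0.3803, C=(l²−L²−A²−y'²−z²)/(2L)=-0.0960
  θ3 = atan2(B,A) + arccos(C/0.3956) = 0.5237

θ₁ = 0.8727, θ₂ = 1.3963, θ₃ = 0.5237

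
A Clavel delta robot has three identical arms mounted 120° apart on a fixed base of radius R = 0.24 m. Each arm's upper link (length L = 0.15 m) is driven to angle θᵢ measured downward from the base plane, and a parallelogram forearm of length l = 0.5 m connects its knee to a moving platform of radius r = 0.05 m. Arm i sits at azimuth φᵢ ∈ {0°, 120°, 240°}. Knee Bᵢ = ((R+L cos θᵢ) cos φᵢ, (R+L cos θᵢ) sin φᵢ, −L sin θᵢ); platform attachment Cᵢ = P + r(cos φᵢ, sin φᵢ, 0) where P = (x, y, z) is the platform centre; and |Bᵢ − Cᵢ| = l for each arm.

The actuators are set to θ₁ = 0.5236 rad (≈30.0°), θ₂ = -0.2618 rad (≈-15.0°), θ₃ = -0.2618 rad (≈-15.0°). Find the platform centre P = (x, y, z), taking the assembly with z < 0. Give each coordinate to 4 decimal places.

centre 1 = (0.3199·cos0.0°, 0.3199·sin0.0°, -0.0750) = (0.3199, 0.0000, -0.0750)
centre 2 = (0.3349·cos120.0°, 0.3349·sin120.0°, 0.0388) = (-0.1674, 0.2900, 0.0388)
centre 3 = (0.3349·cos240.0°, 0.3349·sin240.0°, 0.0388) = (-0.1674, -0.2900, 0.0388)
subtract pairs → two planes through P
linear system: -0.9747x+0.5800y = 0.0057−0.2276z; -0.9747x+-0.5800y = 0.0057−0.2276z
det = 1.1307;  x = -0.0058+0.2336z,  y = 0.0000+0.0000z
sphere 1 gives Az²+Bz+C=0 with A=1.0545, B=-0.0022, C=-0.1383;  B²−4AC=0.5832;  roots -0.3611, 0.3631;  negative root z = -0.3611
x = -0.0902, y = 0.0000

(-0.0902, 0.0000, -0.3611)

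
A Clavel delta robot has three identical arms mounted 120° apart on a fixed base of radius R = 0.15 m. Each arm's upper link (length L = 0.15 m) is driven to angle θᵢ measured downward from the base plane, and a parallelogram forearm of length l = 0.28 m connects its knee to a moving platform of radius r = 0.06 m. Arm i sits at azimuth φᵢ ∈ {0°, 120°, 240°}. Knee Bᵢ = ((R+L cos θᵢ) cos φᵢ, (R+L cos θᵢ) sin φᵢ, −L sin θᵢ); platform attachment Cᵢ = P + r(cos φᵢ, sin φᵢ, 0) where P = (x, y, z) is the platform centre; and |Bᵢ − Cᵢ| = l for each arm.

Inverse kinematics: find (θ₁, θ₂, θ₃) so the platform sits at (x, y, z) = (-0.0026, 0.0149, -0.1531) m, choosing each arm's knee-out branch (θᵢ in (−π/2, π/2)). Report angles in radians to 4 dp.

rotate P by −φ1: (-0.0026, 0.0149, -0.1531)
  e−x'=0.0926;  (l²−L²−(e−x')²−y'²−z²)/2L = 0.0789
  γ=atan2(-0.1531,0.0926)=-1.0268;  ψ=arccos(0.4408)=1.1143;  θ1=γ+ψ≈0.0874
arm 2 (φ=120.0°): x'=0.0142, y'=-0.0052
  A=0.0758, B=-0.1531, C=(l²−L²−A²−y'²−z²)/(2L)=0.0890
  θ2 = atan2(B,A) + arccos(C/0.1708) = -0.0880
rotate P by −φ3: (-0.0116, -0.0097, -0.1531)
  A cos θ + B sin θ = C:  0.1016·cos θ + -0.1531·sin θ = 0.0735
  √(A²+B²)=0.1837;  θ3 = -0.9849+1.1594 ≈ 0.1745

θ₁ = 0.0874, θ₂ = -0.0880, θ₃ = 0.1745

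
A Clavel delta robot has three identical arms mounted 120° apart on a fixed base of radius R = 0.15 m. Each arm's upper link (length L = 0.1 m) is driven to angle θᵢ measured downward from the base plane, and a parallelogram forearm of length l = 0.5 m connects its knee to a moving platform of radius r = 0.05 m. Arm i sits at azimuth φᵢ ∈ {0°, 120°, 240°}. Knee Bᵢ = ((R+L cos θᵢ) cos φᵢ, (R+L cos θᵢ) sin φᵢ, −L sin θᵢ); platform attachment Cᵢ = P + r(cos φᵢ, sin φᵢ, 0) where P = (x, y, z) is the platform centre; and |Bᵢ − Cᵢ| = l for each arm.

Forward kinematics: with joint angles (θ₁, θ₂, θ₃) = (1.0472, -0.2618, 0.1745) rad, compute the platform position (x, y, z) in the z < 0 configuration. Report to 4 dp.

φ1=0.0°: virtual centre (0.1500, 0.0000, -0.0866), radius l
arm 2 at φ=120.0°: e+L cos θ2 = 0.1966;  centre 2 = (-0.0983, 0.1703, 0.0259)
φ3=240.0°: virtual centre (-0.0992, -0.1719, -0.0174), radius l
eliminate P² terms by subtracting sphere 1 from 2 and 3
plane₁₂: -0.4966x+0.3405y+0.2250z = 0.0093
det = 0.3405;  x = -0.0191+0.3657z,  y = -0.0005+-0.1274z
quadratic in z: (1.1499)z²+(0.0497)z+(-0.2139)=0, √Δ=0.9932 → z ∈ {-0.4534, 0.4102}; z = -0.4534 (taking z<0)
x = -0.1849, y = 0.0573

(-0.1849, 0.0573, -0.4534)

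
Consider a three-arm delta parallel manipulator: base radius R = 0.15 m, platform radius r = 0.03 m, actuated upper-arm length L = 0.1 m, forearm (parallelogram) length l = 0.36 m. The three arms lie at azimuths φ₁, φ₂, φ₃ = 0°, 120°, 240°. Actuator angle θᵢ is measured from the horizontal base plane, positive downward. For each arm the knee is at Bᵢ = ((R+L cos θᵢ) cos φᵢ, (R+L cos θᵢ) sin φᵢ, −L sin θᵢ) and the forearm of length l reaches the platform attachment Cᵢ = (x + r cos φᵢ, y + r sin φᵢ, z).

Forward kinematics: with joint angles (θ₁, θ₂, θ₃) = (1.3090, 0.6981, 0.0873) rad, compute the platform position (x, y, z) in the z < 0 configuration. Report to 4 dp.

(-0.1101, -0.0570, -0.3432)

φ1=0.0°: virtual centre (0.1459, 0.0000, -0.0966), radius l
φ2=120.0°: virtual centre (-0.0983, 0.1703, -0.0643), radius l
φ3=240.0°: virtual centre (-0.1098, -0.1902, -0.0087), radius l
eliminate P² terms by subtracting sphere 1 from 2 and 3
plane₁₂: -0.4884x+0.3405y+0.0646z = 0.0122
det = 0.3599;  x = -0.0296+0.2346z,  y = -0.0067+0.1466z
sphere 1 gives Az²+Bz+C=0 with A=1.0765, B=0.1089, C=-0.0894;  B²−4AC=0.3969;  roots -0.3432, 0.2421;  negative root z = -0.3432
x = -0.1101, y = -0.0570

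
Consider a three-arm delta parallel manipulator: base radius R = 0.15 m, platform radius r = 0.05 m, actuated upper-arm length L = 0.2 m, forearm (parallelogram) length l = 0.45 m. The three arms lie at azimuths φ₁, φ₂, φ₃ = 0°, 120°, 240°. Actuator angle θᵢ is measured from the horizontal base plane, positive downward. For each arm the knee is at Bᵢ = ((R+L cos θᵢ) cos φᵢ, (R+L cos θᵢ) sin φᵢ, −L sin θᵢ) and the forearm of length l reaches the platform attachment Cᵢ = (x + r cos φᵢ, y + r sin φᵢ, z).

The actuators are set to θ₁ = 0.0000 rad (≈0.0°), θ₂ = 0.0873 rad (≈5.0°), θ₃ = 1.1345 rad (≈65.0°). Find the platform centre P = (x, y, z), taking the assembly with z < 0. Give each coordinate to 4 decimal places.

centre 1 = (0.3000·cos0.0°, 0.3000·sin0.0°, 0.0000) = (0.3000, 0.0000, 0.0000)
arm 2 at φ=120.0°: e+L cos θ2 = 0.2992;  centre 2 = (-0.1496, 0.2591, -0.0174)
φ3=240.0°: virtual centre (-0.0923, -0.1598, -0.1813), radius l
subtract pairs → two planes through P
linear system: -0.8992x+0.5183y = -0.0002−-0.0349z; -0.7845x+-0.3196y = -0.0231−-0.3625z
Cramer: x(z) = 0.0173-0.2868z;  y(z) = 0.0298-0.4303z
sphere 1 gives Az²+Bz+C=0 with A=1.2674, B=0.1365, C=-0.1217;  B²−4AC=0.6357;  roots -0.3684, 0.2607;  negative root z = -0.3684
x = 0.1230, y = 0.1883

(0.1230, 0.1883, -0.3684)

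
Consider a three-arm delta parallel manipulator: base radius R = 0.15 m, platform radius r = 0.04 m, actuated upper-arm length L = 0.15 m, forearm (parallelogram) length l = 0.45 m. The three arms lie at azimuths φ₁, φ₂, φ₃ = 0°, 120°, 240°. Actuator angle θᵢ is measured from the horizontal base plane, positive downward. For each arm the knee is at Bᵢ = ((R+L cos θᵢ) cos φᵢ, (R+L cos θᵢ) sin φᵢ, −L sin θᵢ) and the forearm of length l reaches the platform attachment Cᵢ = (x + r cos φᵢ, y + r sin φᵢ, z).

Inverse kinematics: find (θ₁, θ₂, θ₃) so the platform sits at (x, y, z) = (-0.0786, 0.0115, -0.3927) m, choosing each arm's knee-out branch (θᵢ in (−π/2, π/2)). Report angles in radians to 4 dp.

rotate P by −φ1: (-0.0786, 0.0115, -0.3927)
  e−x'=0.1886;  (l²−L²−(e−x')²−y'²−z²)/2L = -0.0331
  √(A²+B²)=0.4356;  θ1 = -1.1231+1.6467 ≈ 0.5237
rotate P by −φ2: (0.0493, 0.0623, -0.3927)
  A=0.0607, B=-0.3927, C=(l²−L²−A²−y'²−z²)/(2L)=0.0607
  γ=atan2(-0.3927,0.0607)=-1.4173;  ψ=arccos(0.1528)=1.4174;  θ2=γ+ψ≈0.0001
arm 3 (φ=240.0°): x'=0.0293, y'=-0.0738
  A=0.0807, B=-0.3927, C=(l²−L²−A²−y'²−z²)/(2L)=0.0461
  √(A²+B²)=0.4009;  θ3 = -1.3682+1.4555 ≈ 0.0873

θ₁ = 0.5237, θ₂ = 0.0001, θ₃ = 0.0873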